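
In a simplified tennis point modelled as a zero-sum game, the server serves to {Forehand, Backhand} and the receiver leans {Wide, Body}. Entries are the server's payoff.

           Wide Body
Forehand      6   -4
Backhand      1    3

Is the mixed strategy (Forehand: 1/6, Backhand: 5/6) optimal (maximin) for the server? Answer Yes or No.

Against Wide this mix gives (1/6)·6 + (5/6)·1 = 11/6.
Against Body this mix gives (1/6)·(-4) + (5/6)·3 = 11/6.
All of the receiver's active replies (Wide, Body) yield 11/6, and no column does worse for the server. The mix makes the receiver indifferent and guarantees 11/6, so it is optimal.

Yes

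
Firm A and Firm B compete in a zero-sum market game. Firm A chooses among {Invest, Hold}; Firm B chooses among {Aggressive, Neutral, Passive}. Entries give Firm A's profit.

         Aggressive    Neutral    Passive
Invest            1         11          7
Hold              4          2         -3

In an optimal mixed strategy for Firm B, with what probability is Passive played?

3/13

Row minima: Invest → 1, Hold → -3; maximin = 1.
Column maxima: Aggressive → 4, Neutral → 11, Passive → 7; minimax = 4.
1 ≠ 4, so there is no saddle point; optimal play is mixed.
Neutral is strictly dominated by Passive (it gives Firm A strictly more in every row), so Firm B never plays it.
On the remaining 2×2 (Invest, Hold vs Aggressive, Passive):
Let Firm A play Invest with probability p. Expected payoff against Aggressive: 1p + 4(1−p) = −3p + 4; against Passive: 7p + (-3)(1−p) = 10p − 3.
Setting these equal: −3p + 4 = 10p − 3 ⇒ −13p = -7 ⇒ p = 7/13, and the value is (-3)·(7/13) + 4 = 31/13.
For Firm B: with q = P(Aggressive), equating Invest's and Hold's payoffs gives −6q + 7 = 7q − 3 ⇒ q = 10/13.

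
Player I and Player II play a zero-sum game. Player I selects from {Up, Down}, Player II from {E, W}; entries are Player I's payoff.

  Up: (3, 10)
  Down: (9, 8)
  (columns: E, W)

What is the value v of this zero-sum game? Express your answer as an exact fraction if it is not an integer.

33/4

Row minima: Up → 3, Down → 8; maximin = 8.
Column maxima: E → 9, W → 10; minimax = 9.
8 ≠ 9, so there is no saddle point; optimal play is mixed.
Let Player I play Up with probability p. Expected payoff against E: 3p + 9(1−p) = −6p + 9; against W: 10p + 8(1−p) = 2p + 8.
Setting these equal: −6p + 9 = 2p + 8 ⇒ −8p = -1 ⇒ p = 1/8, and the value is (-6)·(1/8) + 9 = 33/4.
For Player II: with q = P(E), equating Up's and Down's payoffs gives −7q + 10 = q + 8 ⇒ q = 1/4.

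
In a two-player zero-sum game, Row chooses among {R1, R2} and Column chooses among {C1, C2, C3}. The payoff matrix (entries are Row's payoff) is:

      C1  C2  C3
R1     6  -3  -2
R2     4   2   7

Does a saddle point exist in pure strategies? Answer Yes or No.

Row minima: R1 → -3, R2 → 2; maximin = 2.
Column maxima: C1 → 6, C2 → 2, C3 → 7; minimax = 2.
maximin = minimax = 2, so a saddle point exists.

Yes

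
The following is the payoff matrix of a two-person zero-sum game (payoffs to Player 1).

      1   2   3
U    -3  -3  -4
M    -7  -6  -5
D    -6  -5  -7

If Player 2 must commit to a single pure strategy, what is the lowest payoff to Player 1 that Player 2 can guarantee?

Column maxima: 1 → -3, 2 → -3, 3 → -4.
The smallest of these is -4.

-4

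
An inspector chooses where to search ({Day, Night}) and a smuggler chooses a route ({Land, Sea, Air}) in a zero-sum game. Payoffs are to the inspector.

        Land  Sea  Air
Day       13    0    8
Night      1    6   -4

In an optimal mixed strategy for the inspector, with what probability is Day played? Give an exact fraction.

5/9

Row minima: Day → 0, Night → -4; maximin = 0.
Column maxima: Land → 13, Sea → 6, Air → 8; minimax = 6.
0 ≠ 6, so there is no saddle point; optimal play is mixed.
Land is strictly dominated by Air (it gives the inspector strictly more in every row), so the smuggler never plays it.
On the remaining 2×2 (Day, Night vs Sea, Air):
Let the inspector play Day with probability p. Expected payoff against Sea: 0p + 6(1−p) = −6p + 6; against Air: 8p + (-4)(1−p) = 12p − 4.
Setting these equal: −6p + 6 = 12p − 4 ⇒ −18p = -10 ⇒ p = 5/9, and the value is (-6)·(5/9) + 6 = 8/3.
For the smuggler: with q = P(Sea), equating Day's and Night's payoffs gives −8q + 8 = 10q − 4 ⇒ q = 2/3.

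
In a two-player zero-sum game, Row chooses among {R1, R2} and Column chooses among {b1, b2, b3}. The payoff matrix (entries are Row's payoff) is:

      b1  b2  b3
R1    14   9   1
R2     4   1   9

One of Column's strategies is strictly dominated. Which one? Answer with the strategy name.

b1

b2 holds Row's payoff strictly below b1 in every row: 9 < 14, 1 < 4.
So b1 is strictly dominated for Column.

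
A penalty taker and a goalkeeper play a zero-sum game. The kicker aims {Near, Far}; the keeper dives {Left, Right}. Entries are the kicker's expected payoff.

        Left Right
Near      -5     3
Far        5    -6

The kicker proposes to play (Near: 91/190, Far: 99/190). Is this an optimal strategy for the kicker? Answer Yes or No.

No

Against Left this mix gives (91/190)·(-5) + (99/190)·5 = 4/19.
Against Right this mix gives (91/190)·3 + (99/190)·(-6) = -321/190.
The keeper will play Right, holding the kicker to -321/190. Shifting weight toward the row that does better against Right would raise this floor (the equalizing mix achieves -15/19 against both Right and Left), so the proposed strategy is not optimal.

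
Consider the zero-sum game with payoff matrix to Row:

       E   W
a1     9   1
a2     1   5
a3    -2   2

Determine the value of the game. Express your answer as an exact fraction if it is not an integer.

11/3

Row minima: a1 → 1, a2 → 1, a3 → -2; maximin = 1.
Column maxima: E → 9, W → 5; minimax = 5.
1 ≠ 5, so there is no saddle point; optimal play is mixed.
a3 is strictly dominated by a2, so Row never plays it.
On the remaining 2×2 (a1, a2 vs E, W):
Let Row play a1 with probability p. Expected payoff against E: 9p + 1(1−p) = 8p + 1; against W: 1p + 5(1−p) = −4p + 5.
Setting these equal: 8p + 1 = −4p + 5 ⇒ 12p = 4 ⇒ p = 1/3, and the value is (8)·(1/3) + 1 = 11/3.
For Column: with q = P(E), equating a1's and a2's payoffs gives 8q + 1 = −4q + 5 ⇒ q = 1/3.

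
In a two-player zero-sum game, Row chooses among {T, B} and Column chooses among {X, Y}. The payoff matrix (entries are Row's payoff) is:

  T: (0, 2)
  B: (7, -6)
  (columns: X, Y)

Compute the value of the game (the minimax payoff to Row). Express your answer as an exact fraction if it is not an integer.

14/15

Row minima: T → 0, B → -6; maximin = 0.
Column maxima: X → 7, Y → 2; minimax = 2.
0 ≠ 2, so there is no saddle point; optimal play is mixed.
Let Row play T with probability p. Expected payoff against X: 0p + 7(1−p) = −7p + 7; against Y: 2p + (-6)(1−p) = 8p − 6.
Setting these equal: −7p + 7 = 8p − 6 ⇒ −15p = -13 ⇒ p = 13/15, and the value is (-7)·(13/15) + 7 = 14/15.
For Column: with q = P(X), equating T's and B's payoffs gives −2q + 2 = 13q − 6 ⇒ q = 8/15.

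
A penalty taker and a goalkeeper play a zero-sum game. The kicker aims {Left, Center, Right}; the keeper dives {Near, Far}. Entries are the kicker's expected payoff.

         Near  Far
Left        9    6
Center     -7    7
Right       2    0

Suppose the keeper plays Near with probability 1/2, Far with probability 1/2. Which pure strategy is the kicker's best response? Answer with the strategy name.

Expected payoff of Left: (1/2)·9 + (1/2)·6 = 15/2.
Expected payoff of Center: (1/2)·(-7) + (1/2)·7 = 0.
Expected payoff of Right: (1/2)·2 + (1/2)·0 = 1.
The largest is 15/2, so the kicker's best response is Left.

Left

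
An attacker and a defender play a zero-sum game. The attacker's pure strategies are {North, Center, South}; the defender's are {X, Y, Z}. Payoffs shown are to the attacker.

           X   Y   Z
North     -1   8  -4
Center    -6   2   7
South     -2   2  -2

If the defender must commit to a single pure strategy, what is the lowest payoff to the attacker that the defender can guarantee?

-1

Column maxima: X → -1, Y → 8, Z → 7.
The smallest of these is -1.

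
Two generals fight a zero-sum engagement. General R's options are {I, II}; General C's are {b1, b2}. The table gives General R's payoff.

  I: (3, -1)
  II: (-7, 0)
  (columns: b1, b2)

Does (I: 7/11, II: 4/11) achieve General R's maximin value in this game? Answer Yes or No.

Yes

Against b1 this mix gives (7/11)·3 + (4/11)·(-7) = -7/11.
Against b2 this mix gives (7/11)·(-1) + (4/11)·0 = -7/11.
All of General C's active replies (b1, b2) yield -7/11, and no column does worse for General R. The mix makes General C indifferent and guarantees -7/11, so it is optimal.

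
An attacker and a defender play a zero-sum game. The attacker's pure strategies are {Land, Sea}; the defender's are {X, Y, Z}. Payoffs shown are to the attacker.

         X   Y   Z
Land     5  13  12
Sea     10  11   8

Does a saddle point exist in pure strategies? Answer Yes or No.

Row minima: Land → 5, Sea → 8; maximin = 8.
Column maxima: X → 10, Y → 13, Z → 12; minimax = 10.
8 ≠ 10, so no pure-strategy equilibrium exists.

No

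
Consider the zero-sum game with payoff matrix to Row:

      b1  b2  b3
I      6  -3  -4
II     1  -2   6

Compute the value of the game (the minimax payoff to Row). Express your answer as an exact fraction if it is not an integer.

-2

Row minima: I → -4, II → -2; maximin = -2.
Column maxima: b1 → 6, b2 → -2, b3 → 6; minimax = -2.
Since maximin = minimax = -2, there is a saddle point and the value is -2.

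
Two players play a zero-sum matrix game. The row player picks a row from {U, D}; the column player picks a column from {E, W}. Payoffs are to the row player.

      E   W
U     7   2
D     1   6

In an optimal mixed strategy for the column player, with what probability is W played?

3/5

Row minima: U → 2, D → 1; maximin = 2.
Column maxima: E → 7, W → 6; minimax = 6.
2 ≠ 6, so there is no saddle point; optimal play is mixed.
Let the row player play U with probability p. Expected payoff against E: 7p + 1(1−p) = 6p + 1; against W: 2p + 6(1−p) = −4p + 6.
Setting these equal: 6p + 1 = −4p + 6 ⇒ 10p = 5 ⇒ p = 1/2, and the value is (6)·(1/2) + 1 = 4.
For the column player: with q = P(E), equating U's and D's payoffs gives 5q + 2 = −5q + 6 ⇒ q = 2/5.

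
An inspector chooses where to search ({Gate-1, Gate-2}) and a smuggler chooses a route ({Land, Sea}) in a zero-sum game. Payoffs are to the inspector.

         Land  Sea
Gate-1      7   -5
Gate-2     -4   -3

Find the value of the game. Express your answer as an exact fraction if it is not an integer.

Row minima: Gate-1 → -5, Gate-2 → -4; maximin = -4.
Column maxima: Land → 7, Sea → -3; minimax = -3.
-4 ≠ -3, so there is no saddle point; optimal play is mixed.
Let the inspector play Gate-1 with probability p. Expected payoff against Land: 7p + (-4)(1−p) = 11p − 4; against Sea: (-5)p + (-3)(1−p) = −2p − 3.
Setting these equal: 11p − 4 = −2p − 3 ⇒ 13p = 1 ⇒ p = 1/13, and the value is (11)·(1/13) − 4 = -41/13.
For the smuggler: with q = P(Land), equating Gate-1's and Gate-2's payoffs gives 12q − 5 = −q − 3 ⇒ q = 2/13.

-41/13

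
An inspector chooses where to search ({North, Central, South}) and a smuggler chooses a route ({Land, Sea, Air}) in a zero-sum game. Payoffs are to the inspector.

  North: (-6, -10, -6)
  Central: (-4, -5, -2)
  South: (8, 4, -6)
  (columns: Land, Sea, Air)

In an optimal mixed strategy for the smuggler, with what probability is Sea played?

Row minima: North → -10, Central → -5, South → -6; maximin = -5.
Column maxima: Land → 8, Sea → 4, Air → -2; minimax = -2.
-5 ≠ -2, so there is no saddle point; optimal play is mixed.
North is strictly dominated by Central, so the inspector never plays it.
Land is strictly dominated by Sea (it gives the inspector strictly more in every row), so the smuggler never plays it.
On the remaining 2×2 (Central, South vs Sea, Air):
Let the inspector play Central with probability p. Expected payoff against Sea: (-5)p + 4(1−p) = −9p + 4; against Air: (-2)p + (-6)(1−p) = 4p − 6.
Setting these equal: −9p + 4 = 4p − 6 ⇒ −13p = -10 ⇒ p = 10/13, and the value is (-9)·(10/13) + 4 = -38/13.
For the smuggler: with q = P(Sea), equating Central's and South's payoffs gives −3q − 2 = 10q − 6 ⇒ q = 4/13.

4/13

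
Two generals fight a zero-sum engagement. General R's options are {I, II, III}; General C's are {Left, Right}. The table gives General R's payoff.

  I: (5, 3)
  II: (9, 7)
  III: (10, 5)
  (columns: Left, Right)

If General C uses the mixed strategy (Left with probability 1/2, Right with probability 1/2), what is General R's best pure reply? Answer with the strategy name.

Expected payoff of I: (1/2)·5 + (1/2)·3 = 4.
Expected payoff of II: (1/2)·9 + (1/2)·7 = 8.
Expected payoff of III: (1/2)·10 + (1/2)·5 = 15/2.
The largest is 8, so General R's best response is II.

II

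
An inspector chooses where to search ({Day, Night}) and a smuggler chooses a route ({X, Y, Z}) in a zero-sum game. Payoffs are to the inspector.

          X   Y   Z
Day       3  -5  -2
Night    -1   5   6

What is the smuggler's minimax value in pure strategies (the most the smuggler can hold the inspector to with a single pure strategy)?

Column maxima: X → 3, Y → 5, Z → 6.
The smallest of these is 3.

3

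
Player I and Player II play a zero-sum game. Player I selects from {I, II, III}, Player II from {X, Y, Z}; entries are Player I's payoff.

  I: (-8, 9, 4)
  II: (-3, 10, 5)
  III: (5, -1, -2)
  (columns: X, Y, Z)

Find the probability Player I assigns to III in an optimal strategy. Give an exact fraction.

8/15

Row minima: I → -8, II → -3, III → -2; maximin = -2.
Column maxima: X → 5, Y → 10, Z → 5; minimax = 5.
-2 ≠ 5, so there is no saddle point; optimal play is mixed.
I is strictly dominated by II, so Player I never plays it.
Y is strictly dominated by Z (it gives Player I strictly more in every row), so Player II never plays it.
On the remaining 2×2 (II, III vs X, Z):
Let Player I play II with probability p. Expected payoff against X: (-3)p + 5(1−p) = −8p + 5; against Z: 5p + (-2)(1−p) = 7p − 2.
Setting these equal: −8p + 5 = 7p − 2 ⇒ −15p = -7 ⇒ p = 7/15, and the value is (-8)·(7/15) + 5 = 19/15.
For Player II: with q = P(X), equating II's and III's payoffs gives −8q + 5 = 7q − 2 ⇒ q = 7/15.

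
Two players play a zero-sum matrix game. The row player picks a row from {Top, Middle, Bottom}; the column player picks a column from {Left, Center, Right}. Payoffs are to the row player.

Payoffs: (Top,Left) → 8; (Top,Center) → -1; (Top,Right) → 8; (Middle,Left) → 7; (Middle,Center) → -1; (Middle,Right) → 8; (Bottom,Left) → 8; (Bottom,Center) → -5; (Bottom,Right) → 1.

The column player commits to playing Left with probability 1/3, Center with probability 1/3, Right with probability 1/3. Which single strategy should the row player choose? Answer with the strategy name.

Top

Expected payoff of Top: (1/3)·8 + (1/3)·(-1) + (1/3)·8 = 5.
Expected payoff of Middle: (1/3)·7 + (1/3)·(-1) + (1/3)·8 = 14/3.
Expected payoff of Bottom: (1/3)·8 + (1/3)·(-5) + (1/3)·1 = 4/3.
The largest is 5, so the row player's best response is Top.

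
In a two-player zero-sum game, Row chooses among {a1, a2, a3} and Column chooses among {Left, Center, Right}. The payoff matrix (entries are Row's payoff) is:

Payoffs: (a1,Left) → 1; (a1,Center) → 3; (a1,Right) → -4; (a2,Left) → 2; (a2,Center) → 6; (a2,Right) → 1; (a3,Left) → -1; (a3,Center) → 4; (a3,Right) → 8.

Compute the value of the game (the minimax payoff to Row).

Row minima: a1 → -4, a2 → 1, a3 → -1; maximin = 1.
Column maxima: Left → 2, Center → 6, Right → 8; minimax = 2.
1 ≠ 2, so there is no saddle point; optimal play is mixed.
a1 is strictly dominated by a2, so Row never plays it.
Center is strictly dominated by Left (it gives Row strictly more in every row), so Column never plays it.
On the remaining 2×2 (a2, a3 vs Left, Right):
Let Row play a2 with probability p. Expected payoff against Left: 2p + (-1)(1−p) = 3p − 1; against Right: 1p + 8(1−p) = −7p + 8.
Setting these equal: 3p − 1 = −7p + 8 ⇒ 10p = 9 ⇒ p = 9/10, and the value is (3)·(9/10) − 1 = 17/10.
For Column: with q = P(Left), equating a2's and a3's payoffs gives q + 1 = −9q + 8 ⇒ q = 7/10.

17/10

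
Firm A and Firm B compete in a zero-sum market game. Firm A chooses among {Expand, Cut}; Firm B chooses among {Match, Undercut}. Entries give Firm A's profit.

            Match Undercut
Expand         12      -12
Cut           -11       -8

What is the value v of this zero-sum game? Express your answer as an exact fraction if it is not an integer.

Row minima: Expand → -12, Cut → -11; maximin = -11.
Column maxima: Match → 12, Undercut → -8; minimax = -8.
-11 ≠ -8, so there is no saddle point; optimal play is mixed.
Let Firm A play Expand with probability p. Expected payoff against Match: 12p + (-11)(1−p) = 23p − 11; against Undercut: (-12)p + (-8)(1−p) = −4p − 8.
Setting these equal: 23p − 11 = −4p − 8 ⇒ 27p = 3 ⇒ p = 1/9, and the value is (23)·(1/9) − 11 = -76/9.
For Firm B: with q = P(Match), equating Expand's and Cut's payoffs gives 24q − 12 = −3q − 8 ⇒ q = 4/27.

-76/9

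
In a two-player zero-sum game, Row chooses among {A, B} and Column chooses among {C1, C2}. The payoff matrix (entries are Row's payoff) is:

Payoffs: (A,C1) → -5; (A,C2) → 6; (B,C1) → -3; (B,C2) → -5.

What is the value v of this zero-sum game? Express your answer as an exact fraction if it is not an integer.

-43/13

Row minima: A → -5, B → -5; maximin = -5.
Column maxima: C1 → -3, C2 → 6; minimax = -3.
-5 ≠ -3, so there is no saddle point; optimal play is mixed.
Let Row play A with probability p. Expected payoff against C1: (-5)p + (-3)(1−p) = −2p − 3; against C2: 6p + (-5)(1−p) = 11p − 5.
Setting these equal: −2p − 3 = 11p − 5 ⇒ −13p = -2 ⇒ p = 2/13, and the value is (-2)·(2/13) − 3 = -43/13.
For Column: with q = P(C1), equating A's and B's payoffs gives −11q + 6 = 2q − 5 ⇒ q = 11/13.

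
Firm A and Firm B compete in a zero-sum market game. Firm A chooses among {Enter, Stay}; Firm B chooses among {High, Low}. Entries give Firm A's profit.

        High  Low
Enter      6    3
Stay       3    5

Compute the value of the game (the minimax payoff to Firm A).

Row minima: Enter → 3, Stay → 3; maximin = 3.
Column maxima: High → 6, Low → 5; minimax = 5.
3 ≠ 5, so there is no saddle point; optimal play is mixed.
Let Firm A play Enter with probability p. Expected payoff against High: 6p + 3(1−p) = 3p + 3; against Low: 3p + 5(1−p) = −2p + 5.
Setting these equal: 3p + 3 = −2p + 5 ⇒ 5p = 2 ⇒ p = 2/5, and the value is (3)·(2/5) + 3 = 21/5.
For Firm B: with q = P(High), equating Enter's and Stay's payoffs gives 3q + 3 = −2q + 5 ⇒ q = 2/5.

21/5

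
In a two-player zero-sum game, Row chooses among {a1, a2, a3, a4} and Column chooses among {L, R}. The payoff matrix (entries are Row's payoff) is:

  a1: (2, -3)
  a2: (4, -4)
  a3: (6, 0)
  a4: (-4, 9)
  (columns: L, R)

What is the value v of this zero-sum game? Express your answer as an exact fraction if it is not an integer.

54/19

Row minima: a1 → -3, a2 → -4, a3 → 0, a4 → -4; maximin = 0.
Column maxima: L → 6, R → 9; minimax = 6.
0 ≠ 6, so there is no saddle point; optimal play is mixed.
a1 is strictly dominated by a3, so Row never plays it.
a2 is strictly dominated by a3, so Row never plays it.
On the remaining 2×2 (a3, a4 vs L, R):
Let Row play a3 with probability p. Expected payoff against L: 6p + (-4)(1−p) = 10p − 4; against R: 0p + 9(1−p) = −9p + 9.
Setting these equal: 10p − 4 = −9p + 9 ⇒ 19p = 13 ⇒ p = 13/19, and the value is (10)·(13/19) − 4 = 54/19.
For Column: with q = P(L), equating a3's and a4's payoffs gives 6q = −13q + 9 ⇒ q = 9/19.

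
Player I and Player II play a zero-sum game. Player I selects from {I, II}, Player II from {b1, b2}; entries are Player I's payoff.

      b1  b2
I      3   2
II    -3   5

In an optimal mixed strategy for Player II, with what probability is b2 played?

2/3

Row minima: I → 2, II → -3; maximin = 2.
Column maxima: b1 → 3, b2 → 5; minimax = 3.
2 ≠ 3, so there is no saddle point; optimal play is mixed.
Let Player I play I with probability p. Expected payoff against b1: 3p + (-3)(1−p) = 6p − 3; against b2: 2p + 5(1−p) = −3p + 5.
Setting these equal: 6p − 3 = −3p + 5 ⇒ 9p = 8 ⇒ p = 8/9, and the value is (6)·(8/9) − 3 = 7/3.
For Player II: with q = P(b1), equating I's and II's payoffs gives q + 2 = −8q + 5 ⇒ q = 1/3.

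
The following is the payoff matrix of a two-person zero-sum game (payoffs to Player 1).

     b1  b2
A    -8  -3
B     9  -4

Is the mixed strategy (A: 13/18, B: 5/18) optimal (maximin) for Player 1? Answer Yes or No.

Yes

Against b1 this mix gives (13/18)·(-8) + (5/18)·9 = -59/18.
Against b2 this mix gives (13/18)·(-3) + (5/18)·(-4) = -59/18.
All of Player 2's active replies (b1, b2) yield -59/18, and no column does worse for Player 1. The mix makes Player 2 indifferent and guarantees -59/18, so it is optimal.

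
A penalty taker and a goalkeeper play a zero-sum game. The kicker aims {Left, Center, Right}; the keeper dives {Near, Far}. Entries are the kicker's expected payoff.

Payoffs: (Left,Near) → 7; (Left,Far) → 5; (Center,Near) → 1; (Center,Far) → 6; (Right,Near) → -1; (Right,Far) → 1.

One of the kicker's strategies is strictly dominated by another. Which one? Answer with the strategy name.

Right

Left gives a strictly higher payoff than Right against every column: 7 > -1, 5 > 1.
So Right is strictly dominated and the kicker never plays it.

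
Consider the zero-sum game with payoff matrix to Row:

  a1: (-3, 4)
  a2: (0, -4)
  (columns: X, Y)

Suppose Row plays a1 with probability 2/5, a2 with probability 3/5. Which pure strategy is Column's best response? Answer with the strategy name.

X

If Column plays X, Row's expected payoff is (2/5)·(-3) + (3/5)·0 = -6/5.
If Column plays Y, Row's expected payoff is (2/5)·4 + (3/5)·(-4) = -4/5.
Column minimizes Row's payoff; the smallest is -6/5, so the best response is X.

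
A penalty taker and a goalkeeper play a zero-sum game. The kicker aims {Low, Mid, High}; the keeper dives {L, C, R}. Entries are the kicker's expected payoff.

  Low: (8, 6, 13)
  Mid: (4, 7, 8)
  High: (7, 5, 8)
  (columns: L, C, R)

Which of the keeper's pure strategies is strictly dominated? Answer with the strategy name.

R

L holds the kicker's payoff strictly below R in every row: 8 < 13, 4 < 8, 7 < 8.
So R is strictly dominated for the keeper.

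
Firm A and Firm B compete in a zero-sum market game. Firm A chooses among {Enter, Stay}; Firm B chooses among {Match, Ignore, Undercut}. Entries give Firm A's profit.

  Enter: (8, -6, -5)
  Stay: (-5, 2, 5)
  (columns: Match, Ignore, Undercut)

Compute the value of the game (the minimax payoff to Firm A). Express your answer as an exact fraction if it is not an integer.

Row minima: Enter → -6, Stay → -5; maximin = -5.
Column maxima: Match → 8, Ignore → 2, Undercut → 5; minimax = 2.
-5 ≠ 2, so there is no saddle point; optimal play is mixed.
Undercut is strictly dominated by Ignore (it gives Firm A strictly more in every row), so Firm B never plays it.
On the remaining 2×2 (Enter, Stay vs Match, Ignore):
Let Firm A play Enter with probability p. Expected payoff against Match: 8p + (-5)(1−p) = 13p − 5; against Ignore: (-6)p + 2(1−p) = −8p + 2.
Setting these equal: 13p − 5 = −8p + 2 ⇒ 21p = 7 ⇒ p = 1/3, and the value is (13)·(1/3) − 5 = -2/3.
For Firm B: with q = P(Match), equating Enter's and Stay's payoffs gives 14q − 6 = −7q + 2 ⇒ q = 8/21.

-2/3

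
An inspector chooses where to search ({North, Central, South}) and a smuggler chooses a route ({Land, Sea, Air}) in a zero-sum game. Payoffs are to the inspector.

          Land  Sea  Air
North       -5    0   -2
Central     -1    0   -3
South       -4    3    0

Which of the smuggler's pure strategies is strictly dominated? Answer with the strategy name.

Sea

Land holds the inspector's payoff strictly below Sea in every row: -5 < 0, -1 < 0, -4 < 3.
So Sea is strictly dominated for the smuggler.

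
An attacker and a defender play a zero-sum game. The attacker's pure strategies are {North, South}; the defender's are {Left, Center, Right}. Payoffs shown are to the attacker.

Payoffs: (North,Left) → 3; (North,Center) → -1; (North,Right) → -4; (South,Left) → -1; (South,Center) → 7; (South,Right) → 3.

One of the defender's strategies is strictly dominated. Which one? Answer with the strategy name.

Center

Right holds the attacker's payoff strictly below Center in every row: -4 < -1, 3 < 7.
So Center is strictly dominated for the defender.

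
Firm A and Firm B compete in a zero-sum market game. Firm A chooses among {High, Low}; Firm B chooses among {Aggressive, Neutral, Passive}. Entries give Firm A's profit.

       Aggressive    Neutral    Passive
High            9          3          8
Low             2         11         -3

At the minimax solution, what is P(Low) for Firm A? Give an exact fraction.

Row minima: High → 3, Low → -3; maximin = 3.
Column maxima: Aggressive → 9, Neutral → 11, Passive → 8; minimax = 8.
3 ≠ 8, so there is no saddle point; optimal play is mixed.
Aggressive is strictly dominated by Passive (it gives Firm A strictly more in every row), so Firm B never plays it.
On the remaining 2×2 (High, Low vs Neutral, Passive):
Let Firm A play High with probability p. Expected payoff against Neutral: 3p + 11(1−p) = −8p + 11; against Passive: 8p + (-3)(1−p) = 11p − 3.
Setting these equal: −8p + 11 = 11p − 3 ⇒ −19p = -14 ⇒ p = 14/19, and the value is (-8)·(14/19) + 11 = 97/19.
For Firm B: with q = P(Neutral), equating High's and Low's payoffs gives −5q + 8 = 14q − 3 ⇒ q = 11/19.

5/19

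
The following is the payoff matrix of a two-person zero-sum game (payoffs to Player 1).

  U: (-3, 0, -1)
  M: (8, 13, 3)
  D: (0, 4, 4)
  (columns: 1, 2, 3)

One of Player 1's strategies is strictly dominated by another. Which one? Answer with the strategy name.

M gives a strictly higher payoff than U against every column: 8 > -3, 13 > 0, 3 > -1.
So U is strictly dominated and Player 1 never plays it.

U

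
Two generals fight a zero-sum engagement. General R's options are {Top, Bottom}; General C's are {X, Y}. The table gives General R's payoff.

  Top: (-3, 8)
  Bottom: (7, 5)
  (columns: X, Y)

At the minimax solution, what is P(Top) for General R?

2/13

Row minima: Top → -3, Bottom → 5; maximin = 5.
Column maxima: X → 7, Y → 8; minimax = 7.
5 ≠ 7, so there is no saddle point; optimal play is mixed.
Let General R play Top with probability p. Expected payoff against X: (-3)p + 7(1−p) = −10p + 7; against Y: 8p + 5(1−p) = 3p + 5.
Setting these equal: −10p + 7 = 3p + 5 ⇒ −13p = -2 ⇒ p = 2/13, and the value is (-10)·(2/13) + 7 = 71/13.
For General C: with q = P(X), equating Top's and Bottom's payoffs gives −11q + 8 = 2q + 5 ⇒ q = 3/13.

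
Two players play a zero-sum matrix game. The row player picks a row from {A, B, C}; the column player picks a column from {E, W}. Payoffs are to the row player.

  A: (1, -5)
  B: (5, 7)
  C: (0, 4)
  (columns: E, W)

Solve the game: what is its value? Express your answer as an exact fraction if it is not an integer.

Row minima: A → -5, B → 5, C → 0; maximin = 5.
Column maxima: E → 5, W → 7; minimax = 5.
Since maximin = minimax = 5, there is a saddle point and the value is 5.

5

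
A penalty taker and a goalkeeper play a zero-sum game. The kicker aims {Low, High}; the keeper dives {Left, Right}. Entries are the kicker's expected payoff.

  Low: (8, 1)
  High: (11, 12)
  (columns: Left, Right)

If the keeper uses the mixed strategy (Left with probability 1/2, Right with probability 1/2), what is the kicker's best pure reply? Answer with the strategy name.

High

Expected payoff of Low: (1/2)·8 + (1/2)·1 = 9/2.
Expected payoff of High: (1/2)·11 + (1/2)·12 = 23/2.
The largest is 23/2, so the kicker's best response is High.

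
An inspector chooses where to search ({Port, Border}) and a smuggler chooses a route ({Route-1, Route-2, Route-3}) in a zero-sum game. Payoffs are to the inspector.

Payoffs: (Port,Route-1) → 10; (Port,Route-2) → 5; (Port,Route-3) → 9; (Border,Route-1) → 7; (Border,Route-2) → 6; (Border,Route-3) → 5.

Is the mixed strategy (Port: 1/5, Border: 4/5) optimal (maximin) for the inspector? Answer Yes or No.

Against Route-1 this mix gives (1/5)·10 + (4/5)·7 = 38/5.
Against Route-2 this mix gives (1/5)·5 + (4/5)·6 = 29/5.
Against Route-3 this mix gives (1/5)·9 + (4/5)·5 = 29/5.
All of the smuggler's active replies (Route-2, Route-3) yield 29/5, and no column does worse for the inspector. The mix makes the smuggler indifferent and guarantees 29/5, so it is optimal.

Yes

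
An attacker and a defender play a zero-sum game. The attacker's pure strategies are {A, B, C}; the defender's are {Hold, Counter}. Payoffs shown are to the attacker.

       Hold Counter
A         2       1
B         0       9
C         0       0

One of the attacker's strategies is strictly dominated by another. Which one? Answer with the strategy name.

C

A gives a strictly higher payoff than C against every column: 2 > 0, 1 > 0.
So C is strictly dominated and the attacker never plays it.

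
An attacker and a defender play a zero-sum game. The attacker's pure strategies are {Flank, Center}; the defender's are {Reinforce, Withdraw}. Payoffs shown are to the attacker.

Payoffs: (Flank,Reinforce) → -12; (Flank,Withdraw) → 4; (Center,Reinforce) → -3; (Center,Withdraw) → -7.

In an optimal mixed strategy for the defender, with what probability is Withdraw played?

Row minima: Flank → -12, Center → -7; maximin = -7.
Column maxima: Reinforce → -3, Withdraw → 4; minimax = -3.
-7 ≠ -3, so there is no saddle point; optimal play is mixed.
Let the attacker play Flank with probability p. Expected payoff against Reinforce: (-12)p + (-3)(1−p) = −9p − 3; against Withdraw: 4p + (-7)(1−p) = 11p − 7.
Setting these equal: −9p − 3 = 11p − 7 ⇒ −20p = -4 ⇒ p = 1/5, and the value is (-9)·(1/5) − 3 = -24/5.
For the defender: with q = P(Reinforce), equating Flank's and Center's payoffs gives −16q + 4 = 4q − 7 ⇒ q = 11/20.

9/20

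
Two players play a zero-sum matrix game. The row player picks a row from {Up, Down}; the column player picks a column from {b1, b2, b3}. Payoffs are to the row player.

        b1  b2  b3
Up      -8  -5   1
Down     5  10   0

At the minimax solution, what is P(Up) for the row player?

Row minima: Up → -8, Down → 0; maximin = 0.
Column maxima: b1 → 5, b2 → 10, b3 → 1; minimax = 1.
0 ≠ 1, so there is no saddle point; optimal play is mixed.
b2 is strictly dominated by b1 (it gives the row player strictly more in every row), so the column player never plays it.
On the remaining 2×2 (Up, Down vs b1, b3):
Let the row player play Up with probability p. Expected payoff against b1: (-8)p + 5(1−p) = −13p + 5; against b3: 1p + 0(1−p) = p.
Setting these equal: −13p + 5 = p ⇒ −14p = -5 ⇒ p = 5/14, and the value is (-13)·(5/14) + 5 = 5/14.
For the column player: with q = P(b1), equating Up's and Down's payoffs gives −9q + 1 = 5q ⇒ q = 1/14.

5/14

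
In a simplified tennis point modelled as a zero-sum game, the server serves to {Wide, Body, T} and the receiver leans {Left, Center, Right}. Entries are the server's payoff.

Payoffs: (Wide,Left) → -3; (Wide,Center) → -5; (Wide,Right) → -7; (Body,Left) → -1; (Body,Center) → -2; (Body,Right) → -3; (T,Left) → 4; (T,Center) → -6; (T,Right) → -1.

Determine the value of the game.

Row minima: Wide → -7, Body → -3, T → -6; maximin = -3.
Column maxima: Left → 4, Center → -2, Right → -1; minimax = -2.
-3 ≠ -2, so there is no saddle point; optimal play is mixed.
Wide is strictly dominated by Body, so the server never plays it.
Left is strictly dominated by Center (it gives the server strictly more in every row), so the receiver never plays it.
On the remaining 2×2 (Body, T vs Center, Right):
Let the server play Body with probability p. Expected payoff against Center: (-2)p + (-6)(1−p) = 4p − 6; against Right: (-3)p + (-1)(1−p) = −2p − 1.
Setting these equal: 4p − 6 = −2p − 1 ⇒ 6p = 5 ⇒ p = 5/6, and the value is (4)·(5/6) − 6 = -8/3.
For the receiver: with q = P(Center), equating Body's and T's payoffs gives q − 3 = −5q − 1 ⇒ q = 1/3.

-8/3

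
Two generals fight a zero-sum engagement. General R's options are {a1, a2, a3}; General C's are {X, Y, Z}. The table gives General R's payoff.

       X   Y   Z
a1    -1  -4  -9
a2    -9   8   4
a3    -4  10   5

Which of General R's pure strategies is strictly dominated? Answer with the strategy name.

a3 gives a strictly higher payoff than a2 against every column: -4 > -9, 10 > 8, 5 > 4.
So a2 is strictly dominated and General R never plays it.

a2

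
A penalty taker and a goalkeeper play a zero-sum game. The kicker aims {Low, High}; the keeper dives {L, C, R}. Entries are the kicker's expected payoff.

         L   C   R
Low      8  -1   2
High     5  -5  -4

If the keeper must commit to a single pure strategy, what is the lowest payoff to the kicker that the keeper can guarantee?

-1

Column maxima: L → 8, C → -1, R → 2.
The smallest of these is -1.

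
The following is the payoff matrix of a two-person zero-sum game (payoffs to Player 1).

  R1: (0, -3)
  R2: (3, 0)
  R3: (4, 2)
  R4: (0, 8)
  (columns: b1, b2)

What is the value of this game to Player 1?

16/5

Row minima: R1 → -3, R2 → 0, R3 → 2, R4 → 0; maximin = 2.
Column maxima: b1 → 4, b2 → 8; minimax = 4.
2 ≠ 4, so there is no saddle point; optimal play is mixed.
R1 is strictly dominated by R2, so Player 1 never plays it.
R2 is strictly dominated by R3, so Player 1 never plays it.
On the remaining 2×2 (R3, R4 vs b1, b2):
Let Player 1 play R3 with probability p. Expected payoff against b1: 4p + 0(1−p) = 4p; against b2: 2p + 8(1−p) = −6p + 8.
Setting these equal: 4p = −6p + 8 ⇒ 10p = 8 ⇒ p = 4/5, and the value is (4)·(4/5) = 16/5.
For Player 2: with q = P(b1), equating R3's and R4's payoffs gives 2q + 2 = −8q + 8 ⇒ q = 3/5.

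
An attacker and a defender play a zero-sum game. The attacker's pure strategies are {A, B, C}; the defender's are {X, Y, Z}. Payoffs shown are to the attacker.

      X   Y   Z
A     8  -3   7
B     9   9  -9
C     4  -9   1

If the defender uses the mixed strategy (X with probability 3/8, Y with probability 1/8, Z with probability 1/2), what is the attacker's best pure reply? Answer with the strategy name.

Expected payoff of A: (3/8)·8 + (1/8)·(-3) + (1/2)·7 = 49/8.
Expected payoff of B: (3/8)·9 + (1/8)·9 + (1/2)·(-9) = 0.
Expected payoff of C: (3/8)·4 + (1/8)·(-9) + (1/2)·1 = 7/8.
The largest is 49/8, so the attacker's best response is A.

A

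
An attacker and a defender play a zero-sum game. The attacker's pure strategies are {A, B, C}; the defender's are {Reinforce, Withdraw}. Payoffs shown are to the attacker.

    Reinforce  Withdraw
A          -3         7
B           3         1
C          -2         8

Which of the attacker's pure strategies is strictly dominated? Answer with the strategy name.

A

C gives a strictly higher payoff than A against every column: -2 > -3, 8 > 7.
So A is strictly dominated and the attacker never plays it.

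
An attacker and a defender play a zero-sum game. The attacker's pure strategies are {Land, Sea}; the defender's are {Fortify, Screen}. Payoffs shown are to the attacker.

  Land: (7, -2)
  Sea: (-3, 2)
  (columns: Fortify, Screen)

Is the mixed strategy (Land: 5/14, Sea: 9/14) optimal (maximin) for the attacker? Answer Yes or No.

Yes

Against Fortify this mix gives (5/14)·7 + (9/14)·(-3) = 4/7.
Against Screen this mix gives (5/14)·(-2) + (9/14)·2 = 4/7.
All of the defender's active replies (Fortify, Screen) yield 4/7, and no column does worse for the attacker. The mix makes the defender indifferent and guarantees 4/7, so it is optimal.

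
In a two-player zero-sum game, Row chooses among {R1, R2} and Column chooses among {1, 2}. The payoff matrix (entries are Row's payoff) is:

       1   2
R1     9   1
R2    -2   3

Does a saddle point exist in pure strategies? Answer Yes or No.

No

Row minima: R1 → 1, R2 → -2; maximin = 1.
Column maxima: 1 → 9, 2 → 3; minimax = 3.
1 ≠ 3, so no pure-strategy equilibrium exists.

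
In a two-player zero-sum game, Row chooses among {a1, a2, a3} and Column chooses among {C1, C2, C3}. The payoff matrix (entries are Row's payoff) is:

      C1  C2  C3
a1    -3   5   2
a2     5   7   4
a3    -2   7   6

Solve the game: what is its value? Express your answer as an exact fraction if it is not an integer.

38/9

Row minima: a1 → -3, a2 → 4, a3 → -2; maximin = 4.
Column maxima: C1 → 5, C2 → 7, C3 → 6; minimax = 5.
4 ≠ 5, so there is no saddle point; optimal play is mixed.
a1 is strictly dominated by a2, so Row never plays it.
C2 is strictly dominated by C1 (it gives Row strictly more in every row), so Column never plays it.
On the remaining 2×2 (a2, a3 vs C1, C3):
Let Row play a2 with probability p. Expected payoff against C1: 5p + (-2)(1−p) = 7p − 2; against C3: 4p + 6(1−p) = −2p + 6.
Setting these equal: 7p − 2 = −2p + 6 ⇒ 9p = 8 ⇒ p = 8/9, and the value is (7)·(8/9) − 2 = 38/9.
For Column: with q = P(C1), equating a2's and a3's payoffs gives q + 4 = −8q + 6 ⇒ q = 2/9.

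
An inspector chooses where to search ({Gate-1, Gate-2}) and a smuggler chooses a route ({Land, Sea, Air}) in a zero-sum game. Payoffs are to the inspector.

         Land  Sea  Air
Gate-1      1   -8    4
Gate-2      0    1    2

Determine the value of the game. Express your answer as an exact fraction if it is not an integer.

1/10

Row minima: Gate-1 → -8, Gate-2 → 0; maximin = 0.
Column maxima: Land → 1, Sea → 1, Air → 4; minimax = 1.
0 ≠ 1, so there is no saddle point; optimal play is mixed.
Air is strictly dominated by Land (it gives the inspector strictly more in every row), so the smuggler never plays it.
On the remaining 2×2 (Gate-1, Gate-2 vs Land, Sea):
Let the inspector play Gate-1 with probability p. Expected payoff against Land: 1p + 0(1−p) = p; against Sea: (-8)p + 1(1−p) = −9p + 1.
Setting these equal: p = −9p + 1 ⇒ 10p = 1 ⇒ p = 1/10, and the value is (1)·(1/10) = 1/10.
For the smuggler: with q = P(Land), equating Gate-1's and Gate-2's payoffs gives 9q − 8 = −q + 1 ⇒ q = 9/10.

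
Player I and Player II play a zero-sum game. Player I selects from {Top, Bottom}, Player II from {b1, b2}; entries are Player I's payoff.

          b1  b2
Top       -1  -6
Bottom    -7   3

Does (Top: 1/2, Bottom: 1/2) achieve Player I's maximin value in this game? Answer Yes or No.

Against b1 this mix gives (1/2)·(-1) + (1/2)·(-7) = -4.
Against b2 this mix gives (1/2)·(-6) + (1/2)·3 = -3/2.
Player II will play b1, holding Player I to -4. Shifting weight toward the row that does better against b1 would raise this floor (the equalizing mix achieves -3 against both b1 and b2), so the proposed strategy is not optimal.

No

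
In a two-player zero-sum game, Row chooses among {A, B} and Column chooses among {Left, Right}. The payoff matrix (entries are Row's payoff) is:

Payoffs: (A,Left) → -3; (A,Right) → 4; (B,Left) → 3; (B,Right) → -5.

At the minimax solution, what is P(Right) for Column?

2/5

Row minima: A → -3, B → -5; maximin = -3.
Column maxima: Left → 3, Right → 4; minimax = 3.
-3 ≠ 3, so there is no saddle point; optimal play is mixed.
Let Row play A with probability p. Expected payoff against Left: (-3)p + 3(1−p) = −6p + 3; against Right: 4p + (-5)(1−p) = 9p − 5.
Setting these equal: −6p + 3 = 9p − 5 ⇒ −15p = -8 ⇒ p = 8/15, and the value is (-6)·(8/15) + 3 = -1/5.
For Column: with q = P(Left), equating A's and B's payoffs gives −7q + 4 = 8q − 5 ⇒ q = 3/5.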